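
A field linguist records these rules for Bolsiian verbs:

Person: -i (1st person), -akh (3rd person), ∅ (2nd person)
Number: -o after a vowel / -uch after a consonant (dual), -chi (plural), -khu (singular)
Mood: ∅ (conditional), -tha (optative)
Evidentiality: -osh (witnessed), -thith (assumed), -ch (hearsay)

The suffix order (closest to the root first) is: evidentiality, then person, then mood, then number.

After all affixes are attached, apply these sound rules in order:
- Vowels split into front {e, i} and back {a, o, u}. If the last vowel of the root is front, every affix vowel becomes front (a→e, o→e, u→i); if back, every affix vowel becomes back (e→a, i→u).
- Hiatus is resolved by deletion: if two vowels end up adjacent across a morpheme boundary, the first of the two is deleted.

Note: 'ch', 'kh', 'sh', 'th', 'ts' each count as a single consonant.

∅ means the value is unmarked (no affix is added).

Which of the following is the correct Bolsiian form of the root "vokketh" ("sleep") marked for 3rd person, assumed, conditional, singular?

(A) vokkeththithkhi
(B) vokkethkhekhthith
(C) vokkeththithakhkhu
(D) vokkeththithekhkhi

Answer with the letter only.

Attach evidentiality assumed -thith → vokkeththith.
Attach person 3rd person -akh → vokkeththithakh.
mood = conditional: zero marking, form stays vokkeththithakh.
Attach number singular -khu → vokkeththithakhkhu.
Apply vowel harmony: vokkeththithakhkhu → vokkeththithekhkhi.
Vowel deletion: no change.
So the correct form is vokkeththithekhkhi, option (D).
(C) vokkeththithakhkhu is wrong: it fails to apply the sound rule(s).
(A) vokkeththithkhi is wrong: it uses 2nd person instead of 3rd person for person.
(B) vokkethkhekhthith is wrong: it has the affixes in the wrong order.

D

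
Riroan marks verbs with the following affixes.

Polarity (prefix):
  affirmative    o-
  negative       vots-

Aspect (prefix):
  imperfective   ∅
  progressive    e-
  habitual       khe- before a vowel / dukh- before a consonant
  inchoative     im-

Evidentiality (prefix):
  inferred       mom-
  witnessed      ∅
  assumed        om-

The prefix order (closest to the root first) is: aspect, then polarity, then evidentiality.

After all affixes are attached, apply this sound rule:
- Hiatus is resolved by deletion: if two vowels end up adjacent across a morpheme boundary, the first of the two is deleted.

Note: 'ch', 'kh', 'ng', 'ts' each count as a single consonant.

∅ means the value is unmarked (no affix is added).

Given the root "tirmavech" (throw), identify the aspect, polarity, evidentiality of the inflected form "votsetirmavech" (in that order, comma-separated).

progressive, negative, witnessed

Segment: vots-e-tirmavech.
aspect: e- → progressive.
polarity: vots- → negative.
evidentiality: ∅ → witnessed.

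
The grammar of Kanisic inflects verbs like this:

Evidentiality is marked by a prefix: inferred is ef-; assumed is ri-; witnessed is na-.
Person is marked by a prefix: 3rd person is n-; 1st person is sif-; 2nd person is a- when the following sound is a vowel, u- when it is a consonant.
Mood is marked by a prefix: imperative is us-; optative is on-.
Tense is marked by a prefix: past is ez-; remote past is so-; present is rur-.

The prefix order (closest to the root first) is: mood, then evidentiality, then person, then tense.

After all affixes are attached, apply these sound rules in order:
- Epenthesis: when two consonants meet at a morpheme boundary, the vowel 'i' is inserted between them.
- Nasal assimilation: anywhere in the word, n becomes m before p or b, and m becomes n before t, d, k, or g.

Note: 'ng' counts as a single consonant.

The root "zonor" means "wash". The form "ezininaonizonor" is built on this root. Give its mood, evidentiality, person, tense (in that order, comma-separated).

Segment: ez-n-na-on-zonor.
mood: on- → optative.
evidentiality: na- → witnessed.
person: n- → 3rd person.
tense: ez- → past.

optative, witnessed, 3rd person, past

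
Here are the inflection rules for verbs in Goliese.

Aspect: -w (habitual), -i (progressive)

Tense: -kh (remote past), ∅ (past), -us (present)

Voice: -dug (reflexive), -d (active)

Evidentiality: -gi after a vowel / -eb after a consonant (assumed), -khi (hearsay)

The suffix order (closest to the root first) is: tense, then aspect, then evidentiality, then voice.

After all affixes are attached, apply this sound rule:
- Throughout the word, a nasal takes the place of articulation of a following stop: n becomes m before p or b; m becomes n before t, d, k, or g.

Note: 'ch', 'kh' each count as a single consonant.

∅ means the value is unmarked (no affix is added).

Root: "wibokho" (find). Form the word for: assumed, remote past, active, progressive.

wibokhokhigid

Attach tense remote past -kh → wibokhokh.
Attach aspect progressive -i → wibokhokhi.
Attach evidentiality assumed -gi (after vowel 'i') → wibokhokhigi.
Attach voice active -d → wibokhokhigid.
Nasal assimilation: no change.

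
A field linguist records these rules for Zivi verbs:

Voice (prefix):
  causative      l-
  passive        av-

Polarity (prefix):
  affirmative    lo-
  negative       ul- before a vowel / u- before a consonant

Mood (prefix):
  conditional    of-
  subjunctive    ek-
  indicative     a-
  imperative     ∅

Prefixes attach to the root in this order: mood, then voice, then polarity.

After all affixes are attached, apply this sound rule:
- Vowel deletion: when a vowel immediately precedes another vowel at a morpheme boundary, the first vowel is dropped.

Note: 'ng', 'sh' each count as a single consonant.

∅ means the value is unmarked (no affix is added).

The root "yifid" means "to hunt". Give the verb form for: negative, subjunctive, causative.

Attach mood subjunctive ek- → ekyifid.
Attach voice causative l- → lekyifid.
Attach polarity negative u- (before consonant 'l') → ulekyifid.
Vowel deletion: no change.

ulekyifid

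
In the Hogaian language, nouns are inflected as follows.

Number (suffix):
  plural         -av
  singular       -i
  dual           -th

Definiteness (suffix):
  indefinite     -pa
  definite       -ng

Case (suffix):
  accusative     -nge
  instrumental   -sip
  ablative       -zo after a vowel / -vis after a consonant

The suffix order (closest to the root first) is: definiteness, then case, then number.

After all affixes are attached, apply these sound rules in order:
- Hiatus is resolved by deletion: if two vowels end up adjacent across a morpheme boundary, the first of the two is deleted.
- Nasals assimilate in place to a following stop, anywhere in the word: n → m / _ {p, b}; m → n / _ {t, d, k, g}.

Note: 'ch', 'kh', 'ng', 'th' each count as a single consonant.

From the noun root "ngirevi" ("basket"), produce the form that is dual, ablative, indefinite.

Attach definiteness indefinite -pa → ngirevipa.
Attach case ablative -zo (after vowel 'a') → ngirevipazo.
Attach number dual -th → ngirevipazoth.
Vowel deletion: no change.
Nasal assimilation: no change.

ngirevipazoth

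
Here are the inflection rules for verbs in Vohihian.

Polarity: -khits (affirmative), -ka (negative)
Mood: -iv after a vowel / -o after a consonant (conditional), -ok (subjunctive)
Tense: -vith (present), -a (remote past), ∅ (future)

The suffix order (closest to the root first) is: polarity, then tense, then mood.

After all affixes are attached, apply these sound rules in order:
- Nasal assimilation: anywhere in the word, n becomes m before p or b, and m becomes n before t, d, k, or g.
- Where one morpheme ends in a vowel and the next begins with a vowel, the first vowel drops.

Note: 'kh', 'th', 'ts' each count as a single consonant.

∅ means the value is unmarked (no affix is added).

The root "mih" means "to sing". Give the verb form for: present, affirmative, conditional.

mihkhitsvitho

Attach polarity affirmative -khits → mihkhits.
Attach tense present -vith → mihkhitsvith.
Attach mood conditional -o (after consonant 'th') → mihkhitsvitho.
Nasal assimilation: no change.
Vowel deletion: no change.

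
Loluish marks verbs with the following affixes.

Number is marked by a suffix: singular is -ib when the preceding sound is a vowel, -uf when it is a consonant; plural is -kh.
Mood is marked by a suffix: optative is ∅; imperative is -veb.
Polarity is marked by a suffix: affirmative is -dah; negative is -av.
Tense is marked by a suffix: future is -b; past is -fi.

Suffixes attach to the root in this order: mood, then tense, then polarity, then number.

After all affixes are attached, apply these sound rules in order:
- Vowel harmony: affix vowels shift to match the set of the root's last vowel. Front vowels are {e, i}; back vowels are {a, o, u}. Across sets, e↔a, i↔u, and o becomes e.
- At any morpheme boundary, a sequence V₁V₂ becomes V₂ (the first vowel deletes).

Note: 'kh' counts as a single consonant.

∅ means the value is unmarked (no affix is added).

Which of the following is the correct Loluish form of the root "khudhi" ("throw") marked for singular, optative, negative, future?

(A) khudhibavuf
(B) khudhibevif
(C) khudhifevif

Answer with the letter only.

mood = optative: zero marking, form stays khudhi.
Attach tense future -b → khudhib.
Attach polarity negative -av → khudhibav.
Attach number singular -uf (after consonant 'v') → khudhibavuf.
Apply vowel harmony: khudhibavuf → khudhibevif.
Vowel deletion: no change.
So the correct form is khudhibevif, option (B).
(A) khudhibavuf is wrong: it fails to apply the sound rule(s).
(C) khudhifevif is wrong: it uses past instead of future for tense.

B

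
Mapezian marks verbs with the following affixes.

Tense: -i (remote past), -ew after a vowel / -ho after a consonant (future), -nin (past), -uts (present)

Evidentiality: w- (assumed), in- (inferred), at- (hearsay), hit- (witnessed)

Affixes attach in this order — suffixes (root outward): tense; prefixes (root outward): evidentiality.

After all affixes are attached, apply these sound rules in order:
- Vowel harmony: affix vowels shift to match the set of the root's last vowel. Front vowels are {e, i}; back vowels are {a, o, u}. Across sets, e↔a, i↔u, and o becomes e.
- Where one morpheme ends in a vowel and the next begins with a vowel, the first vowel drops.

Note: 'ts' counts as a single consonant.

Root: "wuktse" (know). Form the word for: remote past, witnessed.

Attach tense remote past -i → wuktsei.
Attach evidentiality witnessed hit- → hitwuktsei.
Vowel harmony: no change.
Apply vowel deletion: hitwuktsei → hitwuktsi.

hitwuktsi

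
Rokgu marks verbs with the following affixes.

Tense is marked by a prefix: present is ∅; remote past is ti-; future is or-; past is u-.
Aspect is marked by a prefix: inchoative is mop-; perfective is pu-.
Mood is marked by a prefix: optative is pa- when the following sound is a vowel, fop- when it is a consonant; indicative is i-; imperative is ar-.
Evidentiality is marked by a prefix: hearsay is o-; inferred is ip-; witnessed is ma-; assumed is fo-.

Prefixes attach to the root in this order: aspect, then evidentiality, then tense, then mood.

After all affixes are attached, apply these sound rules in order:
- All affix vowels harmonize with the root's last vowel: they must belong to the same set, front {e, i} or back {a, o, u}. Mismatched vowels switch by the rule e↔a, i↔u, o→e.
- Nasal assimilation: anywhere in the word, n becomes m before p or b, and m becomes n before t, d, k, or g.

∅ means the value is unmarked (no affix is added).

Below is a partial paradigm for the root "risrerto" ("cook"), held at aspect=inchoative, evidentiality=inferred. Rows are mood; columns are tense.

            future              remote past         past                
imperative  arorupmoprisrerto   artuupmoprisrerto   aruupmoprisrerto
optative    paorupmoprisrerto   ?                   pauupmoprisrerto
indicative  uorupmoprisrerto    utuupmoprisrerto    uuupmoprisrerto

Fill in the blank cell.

foptuupmoprisrerto

Attach aspect inchoative mop- → moprisrerto.
Attach evidentiality inferred ip- → ipmoprisrerto.
Attach tense remote past ti- → tiipmoprisrerto.
Attach mood optative fop- (before consonant 't') → foptiipmoprisrerto.
Apply vowel harmony: foptiipmoprisrerto → foptuupmoprisrerto.
Nasal assimilation: no change.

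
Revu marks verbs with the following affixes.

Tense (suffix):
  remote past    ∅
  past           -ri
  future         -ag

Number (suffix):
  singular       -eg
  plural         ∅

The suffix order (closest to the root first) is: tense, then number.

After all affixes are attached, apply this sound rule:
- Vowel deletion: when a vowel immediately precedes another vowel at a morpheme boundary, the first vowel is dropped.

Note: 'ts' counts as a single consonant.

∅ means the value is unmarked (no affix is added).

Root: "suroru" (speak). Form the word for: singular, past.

Attach tense past -ri → suroruri.
Attach number singular -eg → surorurieg.
Apply vowel deletion: surorurieg → surorureg.

surorureg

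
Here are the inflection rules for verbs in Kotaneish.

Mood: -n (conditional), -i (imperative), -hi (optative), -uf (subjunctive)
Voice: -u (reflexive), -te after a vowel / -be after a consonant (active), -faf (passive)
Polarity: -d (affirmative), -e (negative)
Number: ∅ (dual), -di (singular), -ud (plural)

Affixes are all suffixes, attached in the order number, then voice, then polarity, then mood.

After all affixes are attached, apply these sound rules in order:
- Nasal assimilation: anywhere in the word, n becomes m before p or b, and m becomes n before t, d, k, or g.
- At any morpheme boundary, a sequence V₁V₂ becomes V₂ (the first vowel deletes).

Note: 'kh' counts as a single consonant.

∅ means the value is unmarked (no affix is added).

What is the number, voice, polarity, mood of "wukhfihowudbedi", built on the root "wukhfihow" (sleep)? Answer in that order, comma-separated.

Segment: wukhfihow-ud-be-d-i.
number: -ud → plural.
voice: -te/be → active.
polarity: -d → affirmative.
mood: -i → imperative.

plural, active, affirmative, imperative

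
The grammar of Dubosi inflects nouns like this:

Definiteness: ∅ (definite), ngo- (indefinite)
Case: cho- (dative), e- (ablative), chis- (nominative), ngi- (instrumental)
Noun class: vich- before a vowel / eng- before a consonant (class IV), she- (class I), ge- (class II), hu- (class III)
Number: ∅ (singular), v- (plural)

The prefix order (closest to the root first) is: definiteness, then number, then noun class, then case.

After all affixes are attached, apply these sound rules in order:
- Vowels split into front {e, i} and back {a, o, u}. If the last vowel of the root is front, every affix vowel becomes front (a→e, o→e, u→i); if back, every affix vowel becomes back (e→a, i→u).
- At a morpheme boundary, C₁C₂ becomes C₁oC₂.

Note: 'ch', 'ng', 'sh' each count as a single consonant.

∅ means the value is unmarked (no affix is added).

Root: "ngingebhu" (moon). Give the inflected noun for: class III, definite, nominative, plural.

chusohuvongingebhu

definiteness = definite: zero marking, form stays ngingebhu.
Attach number plural v- → vngingebhu.
Attach noun class class III hu- → huvngingebhu.
Attach case nominative chis- → chishuvngingebhu.
Apply vowel harmony: chishuvngingebhu → chushuvngingebhu.
Apply epenthesis: chushuvngingebhu → chusohuvongingebhu.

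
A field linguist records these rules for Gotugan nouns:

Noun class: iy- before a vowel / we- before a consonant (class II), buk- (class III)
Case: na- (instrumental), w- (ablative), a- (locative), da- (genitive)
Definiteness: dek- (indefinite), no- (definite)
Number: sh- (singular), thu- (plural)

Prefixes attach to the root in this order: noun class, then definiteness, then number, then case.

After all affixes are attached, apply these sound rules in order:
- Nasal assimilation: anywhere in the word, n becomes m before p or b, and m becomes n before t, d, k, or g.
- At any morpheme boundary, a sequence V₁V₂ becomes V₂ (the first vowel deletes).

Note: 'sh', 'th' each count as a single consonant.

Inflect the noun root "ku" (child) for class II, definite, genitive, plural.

Attach noun class class II we- (before consonant 'k') → weku.
Attach definiteness definite no- → noweku.
Attach number plural thu- → thunoweku.
Attach case genitive da- → dathunoweku.
Nasal assimilation: no change.
Vowel deletion: no change.

dathunoweku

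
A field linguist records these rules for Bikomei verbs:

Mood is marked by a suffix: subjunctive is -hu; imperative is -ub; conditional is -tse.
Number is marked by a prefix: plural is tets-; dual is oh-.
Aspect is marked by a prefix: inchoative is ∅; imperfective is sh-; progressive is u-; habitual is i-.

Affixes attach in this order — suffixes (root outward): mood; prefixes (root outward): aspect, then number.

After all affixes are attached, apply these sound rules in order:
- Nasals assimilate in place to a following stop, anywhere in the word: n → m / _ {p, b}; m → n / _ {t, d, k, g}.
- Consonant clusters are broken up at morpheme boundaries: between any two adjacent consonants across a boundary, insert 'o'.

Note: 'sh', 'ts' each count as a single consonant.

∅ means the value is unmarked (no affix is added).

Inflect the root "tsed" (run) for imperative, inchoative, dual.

Attach mood imperative -ub → tsedub.
aspect = inchoative: zero marking, form stays tsedub.
Attach number dual oh- → ohtsedub.
Nasal assimilation: no change.
Apply epenthesis: ohtsedub → ohotsedub.

ohotsedub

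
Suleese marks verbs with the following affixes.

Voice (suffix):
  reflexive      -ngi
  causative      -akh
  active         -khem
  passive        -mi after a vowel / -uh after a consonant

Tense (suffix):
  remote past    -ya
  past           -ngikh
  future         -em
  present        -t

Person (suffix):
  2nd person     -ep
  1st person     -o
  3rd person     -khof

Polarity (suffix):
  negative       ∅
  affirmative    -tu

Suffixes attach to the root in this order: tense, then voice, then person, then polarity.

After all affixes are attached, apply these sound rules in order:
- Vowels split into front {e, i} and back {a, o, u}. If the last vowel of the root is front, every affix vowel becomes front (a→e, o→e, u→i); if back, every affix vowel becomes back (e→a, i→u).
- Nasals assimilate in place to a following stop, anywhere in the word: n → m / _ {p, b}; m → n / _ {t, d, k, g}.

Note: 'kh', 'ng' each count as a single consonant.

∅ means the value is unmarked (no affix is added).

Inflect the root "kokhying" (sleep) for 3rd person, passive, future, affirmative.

Attach tense future -em → kokhyingem.
Attach voice passive -uh (after consonant 'm') → kokhyingemuh.
Attach person 3rd person -khof → kokhyingemuhkhof.
Attach polarity affirmative -tu → kokhyingemuhkhoftu.
Apply vowel harmony: kokhyingemuhkhoftu → kokhyingemihkhefti.
Nasal assimilation: no change.

kokhyingemihkhefti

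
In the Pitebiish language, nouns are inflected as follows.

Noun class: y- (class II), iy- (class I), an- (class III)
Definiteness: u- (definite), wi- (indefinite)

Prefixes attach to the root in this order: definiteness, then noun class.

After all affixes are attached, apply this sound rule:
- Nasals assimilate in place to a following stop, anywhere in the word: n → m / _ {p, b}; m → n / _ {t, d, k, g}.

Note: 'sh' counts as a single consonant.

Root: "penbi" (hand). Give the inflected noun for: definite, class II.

Attach definiteness definite u- → upenbi.
Attach noun class class II y- → yupenbi.
Apply nasal assimilation: yupenbi → yupembi.

yupembi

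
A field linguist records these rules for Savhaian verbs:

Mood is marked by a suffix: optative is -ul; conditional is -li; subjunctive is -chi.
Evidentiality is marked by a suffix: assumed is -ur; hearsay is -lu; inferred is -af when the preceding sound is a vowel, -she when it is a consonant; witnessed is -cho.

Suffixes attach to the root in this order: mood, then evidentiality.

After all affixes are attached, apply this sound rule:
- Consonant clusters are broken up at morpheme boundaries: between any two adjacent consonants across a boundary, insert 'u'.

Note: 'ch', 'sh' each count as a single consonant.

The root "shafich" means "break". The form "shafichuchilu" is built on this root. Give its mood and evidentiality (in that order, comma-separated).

Segment: shafich-chi-lu.
mood: -chi → subjunctive.
evidentiality: -lu → hearsay.

subjunctive, hearsay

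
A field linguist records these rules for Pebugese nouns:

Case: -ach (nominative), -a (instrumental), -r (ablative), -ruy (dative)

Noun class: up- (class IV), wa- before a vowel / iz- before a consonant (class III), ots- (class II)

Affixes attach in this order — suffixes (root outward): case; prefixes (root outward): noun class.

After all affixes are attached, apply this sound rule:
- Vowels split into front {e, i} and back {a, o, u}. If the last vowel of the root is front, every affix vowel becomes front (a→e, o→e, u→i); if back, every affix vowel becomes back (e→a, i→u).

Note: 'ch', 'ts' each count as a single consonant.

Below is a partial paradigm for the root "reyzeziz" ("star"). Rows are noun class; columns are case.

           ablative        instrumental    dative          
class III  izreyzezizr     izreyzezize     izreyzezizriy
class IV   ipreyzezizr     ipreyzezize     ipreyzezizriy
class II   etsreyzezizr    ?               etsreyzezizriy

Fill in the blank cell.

Attach noun class class II ots- → otsreyzeziz.
Attach case instrumental -a → otsreyzeziza.
Apply vowel harmony: otsreyzeziza → etsreyzezize.

etsreyzezize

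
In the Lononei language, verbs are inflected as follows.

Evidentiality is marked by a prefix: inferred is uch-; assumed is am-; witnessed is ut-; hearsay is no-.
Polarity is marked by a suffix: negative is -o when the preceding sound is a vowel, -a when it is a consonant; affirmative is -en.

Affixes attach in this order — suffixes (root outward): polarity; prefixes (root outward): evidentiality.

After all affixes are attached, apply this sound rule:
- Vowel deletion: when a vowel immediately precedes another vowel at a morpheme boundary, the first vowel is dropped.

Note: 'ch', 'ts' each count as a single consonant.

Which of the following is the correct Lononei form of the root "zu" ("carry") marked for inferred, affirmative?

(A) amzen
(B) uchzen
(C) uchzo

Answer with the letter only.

B

Attach evidentiality inferred uch- → uchzu.
Attach polarity affirmative -en → uchzuen.
Apply vowel deletion: uchzuen → uchzen.
So the correct form is uchzen, option (B).
(C) uchzo is wrong: it uses negative instead of affirmative for polarity.
(A) amzen is wrong: it uses assumed instead of inferred for evidentiality.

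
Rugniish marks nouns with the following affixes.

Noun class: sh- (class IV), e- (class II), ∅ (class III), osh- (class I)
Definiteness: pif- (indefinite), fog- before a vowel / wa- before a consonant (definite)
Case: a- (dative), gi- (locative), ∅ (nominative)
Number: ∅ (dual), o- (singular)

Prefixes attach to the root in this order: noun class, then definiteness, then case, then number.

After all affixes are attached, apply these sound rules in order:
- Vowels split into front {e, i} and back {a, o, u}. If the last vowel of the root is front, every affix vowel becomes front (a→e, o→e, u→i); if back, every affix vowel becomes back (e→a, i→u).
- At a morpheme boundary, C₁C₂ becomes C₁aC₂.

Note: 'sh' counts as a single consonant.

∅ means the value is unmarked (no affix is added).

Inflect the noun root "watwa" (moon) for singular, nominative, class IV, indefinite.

opufashawatwa

Attach noun class class IV sh- → shwatwa.
Attach definiteness indefinite pif- → pifshwatwa.
case = nominative: zero marking, form stays pifshwatwa.
Attach number singular o- → opifshwatwa.
Apply vowel harmony: opifshwatwa → opufshwatwa.
Apply epenthesis: opufshwatwa → opufashawatwa.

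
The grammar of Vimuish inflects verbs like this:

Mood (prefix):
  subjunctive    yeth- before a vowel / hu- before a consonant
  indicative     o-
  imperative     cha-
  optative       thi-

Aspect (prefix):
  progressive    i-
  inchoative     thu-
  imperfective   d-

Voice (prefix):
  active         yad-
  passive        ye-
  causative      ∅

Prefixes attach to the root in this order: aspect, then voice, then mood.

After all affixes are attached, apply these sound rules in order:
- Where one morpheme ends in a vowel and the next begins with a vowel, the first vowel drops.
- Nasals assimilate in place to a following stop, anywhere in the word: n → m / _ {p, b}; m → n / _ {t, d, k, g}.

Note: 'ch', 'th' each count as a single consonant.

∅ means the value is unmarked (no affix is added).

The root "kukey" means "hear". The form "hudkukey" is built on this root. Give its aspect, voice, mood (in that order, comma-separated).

imperfective, causative, subjunctive

Segment: hu-d-kukey.
aspect: d- → imperfective.
voice: ∅ → causative.
mood: yeth/hu- → subjunctive.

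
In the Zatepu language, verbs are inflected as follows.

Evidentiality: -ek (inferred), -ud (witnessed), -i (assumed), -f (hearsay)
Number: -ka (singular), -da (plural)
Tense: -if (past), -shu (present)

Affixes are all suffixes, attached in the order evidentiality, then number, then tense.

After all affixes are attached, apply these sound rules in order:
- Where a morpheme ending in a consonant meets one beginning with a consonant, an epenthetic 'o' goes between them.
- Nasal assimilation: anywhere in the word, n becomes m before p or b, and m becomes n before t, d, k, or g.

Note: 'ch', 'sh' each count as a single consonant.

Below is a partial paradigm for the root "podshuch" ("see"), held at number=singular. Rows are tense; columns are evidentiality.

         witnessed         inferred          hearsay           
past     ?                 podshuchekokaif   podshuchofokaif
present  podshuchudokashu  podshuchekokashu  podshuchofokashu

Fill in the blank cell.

podshuchudokaif

Attach evidentiality witnessed -ud → podshuchud.
Attach number singular -ka → podshuchudka.
Attach tense past -if → podshuchudkaif.
Apply epenthesis: podshuchudkaif → podshuchudokaif.
Nasal assimilation: no change.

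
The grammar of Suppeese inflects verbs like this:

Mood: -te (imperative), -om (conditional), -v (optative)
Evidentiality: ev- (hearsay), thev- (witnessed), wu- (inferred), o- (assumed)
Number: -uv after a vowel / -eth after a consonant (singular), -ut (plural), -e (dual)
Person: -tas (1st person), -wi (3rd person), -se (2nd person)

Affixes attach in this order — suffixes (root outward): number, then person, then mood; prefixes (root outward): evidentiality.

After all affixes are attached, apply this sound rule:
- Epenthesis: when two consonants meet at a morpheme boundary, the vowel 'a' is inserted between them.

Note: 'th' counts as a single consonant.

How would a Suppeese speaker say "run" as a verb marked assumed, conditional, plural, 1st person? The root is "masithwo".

omasithwoutatasom

Attach number plural -ut → masithwout.
Attach person 1st person -tas → masithwouttas.
Attach evidentiality assumed o- → omasithwouttas.
Attach mood conditional -om → omasithwouttasom.
Apply epenthesis: omasithwouttasom → omasithwoutatasom.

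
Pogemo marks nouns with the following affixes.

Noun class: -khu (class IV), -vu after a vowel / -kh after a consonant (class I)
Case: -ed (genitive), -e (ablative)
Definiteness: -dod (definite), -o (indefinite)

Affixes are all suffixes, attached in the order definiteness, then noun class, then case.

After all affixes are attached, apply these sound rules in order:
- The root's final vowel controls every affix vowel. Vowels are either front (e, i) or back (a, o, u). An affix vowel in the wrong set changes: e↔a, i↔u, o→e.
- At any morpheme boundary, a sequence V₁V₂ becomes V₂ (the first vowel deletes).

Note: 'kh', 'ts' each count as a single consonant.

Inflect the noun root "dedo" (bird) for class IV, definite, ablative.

Attach definiteness definite -dod → dedodod.
Attach noun class class IV -khu → dedododkhu.
Attach case ablative -e → dedododkhue.
Apply vowel harmony: dedododkhue → dedododkhua.
Apply vowel deletion: dedododkhua → dedododkha.

dedododkha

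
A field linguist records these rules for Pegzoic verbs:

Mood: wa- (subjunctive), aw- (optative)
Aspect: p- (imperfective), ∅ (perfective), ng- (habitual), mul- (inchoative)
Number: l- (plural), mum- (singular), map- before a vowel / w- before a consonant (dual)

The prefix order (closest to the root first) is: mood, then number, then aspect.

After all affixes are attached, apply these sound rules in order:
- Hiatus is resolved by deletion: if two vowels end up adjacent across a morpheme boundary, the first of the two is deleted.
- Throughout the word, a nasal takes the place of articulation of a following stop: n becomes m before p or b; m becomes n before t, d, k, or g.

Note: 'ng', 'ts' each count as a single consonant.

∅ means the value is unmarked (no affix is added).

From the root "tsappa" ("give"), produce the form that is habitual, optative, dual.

ngmapawtsappa

Attach mood optative aw- → awtsappa.
Attach number dual map- (before vowel 'a') → mapawtsappa.
Attach aspect habitual ng- → ngmapawtsappa.
Vowel deletion: no change.
Nasal assimilation: no change.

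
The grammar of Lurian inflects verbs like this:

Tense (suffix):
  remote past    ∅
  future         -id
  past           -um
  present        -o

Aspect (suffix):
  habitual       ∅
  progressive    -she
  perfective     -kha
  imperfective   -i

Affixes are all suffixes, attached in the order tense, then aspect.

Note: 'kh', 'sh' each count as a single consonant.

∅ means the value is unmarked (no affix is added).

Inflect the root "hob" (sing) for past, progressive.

Attach tense past -um → hobum.
Attach aspect progressive -she → hobumshe.

hobumshe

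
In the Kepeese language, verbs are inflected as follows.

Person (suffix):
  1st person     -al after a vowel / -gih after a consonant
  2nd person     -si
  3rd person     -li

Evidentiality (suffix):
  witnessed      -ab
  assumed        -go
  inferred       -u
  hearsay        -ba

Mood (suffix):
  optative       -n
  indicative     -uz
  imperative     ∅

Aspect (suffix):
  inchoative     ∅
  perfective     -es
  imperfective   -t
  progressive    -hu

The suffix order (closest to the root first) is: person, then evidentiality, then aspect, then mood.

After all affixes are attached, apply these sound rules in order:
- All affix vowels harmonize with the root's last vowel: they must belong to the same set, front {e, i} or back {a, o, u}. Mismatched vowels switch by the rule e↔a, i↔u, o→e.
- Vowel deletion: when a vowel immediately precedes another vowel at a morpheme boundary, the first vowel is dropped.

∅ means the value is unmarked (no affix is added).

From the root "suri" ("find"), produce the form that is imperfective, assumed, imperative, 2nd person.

surisiget

Attach person 2nd person -si → surisi.
Attach evidentiality assumed -go → surisigo.
Attach aspect imperfective -t → surisigot.
mood = imperative: zero marking, form stays surisigot.
Apply vowel harmony: surisigot → surisiget.
Vowel deletion: no change.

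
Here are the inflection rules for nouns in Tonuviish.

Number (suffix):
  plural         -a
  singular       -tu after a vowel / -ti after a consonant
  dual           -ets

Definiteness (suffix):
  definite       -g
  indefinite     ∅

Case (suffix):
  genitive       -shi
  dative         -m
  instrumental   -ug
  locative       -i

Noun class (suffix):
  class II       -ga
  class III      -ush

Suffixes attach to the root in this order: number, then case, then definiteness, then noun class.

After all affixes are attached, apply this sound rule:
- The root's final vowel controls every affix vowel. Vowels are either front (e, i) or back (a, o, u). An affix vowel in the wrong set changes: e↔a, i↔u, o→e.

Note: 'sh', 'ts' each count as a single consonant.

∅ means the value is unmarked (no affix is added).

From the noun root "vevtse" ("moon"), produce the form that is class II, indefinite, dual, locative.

Attach number dual -ets → vevtseets.
Attach case locative -i → vevtseetsi.
definiteness = indefinite: zero marking, form stays vevtseetsi.
Attach noun class class II -ga → vevtseetsiga.
Apply vowel harmony: vevtseetsiga → vevtseetsige.

vevtseetsige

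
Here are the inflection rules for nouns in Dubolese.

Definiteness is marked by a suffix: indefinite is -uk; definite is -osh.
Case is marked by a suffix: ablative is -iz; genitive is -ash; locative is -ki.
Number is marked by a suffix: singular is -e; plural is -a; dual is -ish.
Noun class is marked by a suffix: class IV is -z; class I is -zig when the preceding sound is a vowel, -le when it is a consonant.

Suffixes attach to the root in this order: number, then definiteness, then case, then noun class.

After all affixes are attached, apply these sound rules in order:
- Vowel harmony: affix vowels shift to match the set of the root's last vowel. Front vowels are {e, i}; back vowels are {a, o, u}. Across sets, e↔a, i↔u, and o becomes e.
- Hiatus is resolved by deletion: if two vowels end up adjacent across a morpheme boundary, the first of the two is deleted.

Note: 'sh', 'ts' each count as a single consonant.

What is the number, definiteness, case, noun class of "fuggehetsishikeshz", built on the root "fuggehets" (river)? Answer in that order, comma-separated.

dual, indefinite, genitive, class IV

Segment: fuggehets-ish-uk-ash-z.
number: -ish → dual.
definiteness: -uk → indefinite.
case: -ash → genitive.
noun class: -z → class IV.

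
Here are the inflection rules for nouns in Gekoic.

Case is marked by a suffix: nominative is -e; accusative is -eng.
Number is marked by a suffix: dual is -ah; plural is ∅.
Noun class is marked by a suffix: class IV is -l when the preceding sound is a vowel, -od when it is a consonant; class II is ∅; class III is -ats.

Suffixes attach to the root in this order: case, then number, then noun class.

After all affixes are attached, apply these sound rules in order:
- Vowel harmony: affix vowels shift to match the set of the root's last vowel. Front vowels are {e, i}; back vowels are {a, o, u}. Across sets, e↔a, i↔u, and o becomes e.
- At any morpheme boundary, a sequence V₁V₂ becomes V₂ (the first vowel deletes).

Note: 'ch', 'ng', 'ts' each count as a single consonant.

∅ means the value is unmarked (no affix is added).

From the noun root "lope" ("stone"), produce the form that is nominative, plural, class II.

lope

Attach case nominative -e → lopee.
number = plural: zero marking, form stays lopee.
noun class = class II: zero marking, form stays lopee.
Vowel harmony: no change.
Apply vowel deletion: lopee → lope.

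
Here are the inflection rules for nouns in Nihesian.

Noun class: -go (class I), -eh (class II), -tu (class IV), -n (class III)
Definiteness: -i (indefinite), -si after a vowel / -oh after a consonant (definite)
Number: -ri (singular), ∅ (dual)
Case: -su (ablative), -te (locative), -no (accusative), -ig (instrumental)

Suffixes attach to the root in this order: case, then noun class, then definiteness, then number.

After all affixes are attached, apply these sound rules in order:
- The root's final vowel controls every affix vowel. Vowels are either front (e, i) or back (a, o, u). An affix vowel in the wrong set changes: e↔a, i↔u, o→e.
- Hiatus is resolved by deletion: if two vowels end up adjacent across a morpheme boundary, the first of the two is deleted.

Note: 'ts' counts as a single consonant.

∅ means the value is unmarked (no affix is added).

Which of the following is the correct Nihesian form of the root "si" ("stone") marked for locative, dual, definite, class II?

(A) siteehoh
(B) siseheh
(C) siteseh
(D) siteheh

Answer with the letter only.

Attach case locative -te → site.
Attach noun class class II -eh → siteeh.
Attach definiteness definite -oh (after consonant 'h') → siteehoh.
number = dual: zero marking, form stays siteehoh.
Apply vowel harmony: siteehoh → siteeheh.
Apply vowel deletion: siteeheh → siteheh.
So the correct form is siteheh, option (D).
(A) siteehoh is wrong: it fails to apply the sound rule(s).
(C) siteseh is wrong: it has the affixes in the wrong order.
(B) siseheh is wrong: it uses ablative instead of locative for case.

D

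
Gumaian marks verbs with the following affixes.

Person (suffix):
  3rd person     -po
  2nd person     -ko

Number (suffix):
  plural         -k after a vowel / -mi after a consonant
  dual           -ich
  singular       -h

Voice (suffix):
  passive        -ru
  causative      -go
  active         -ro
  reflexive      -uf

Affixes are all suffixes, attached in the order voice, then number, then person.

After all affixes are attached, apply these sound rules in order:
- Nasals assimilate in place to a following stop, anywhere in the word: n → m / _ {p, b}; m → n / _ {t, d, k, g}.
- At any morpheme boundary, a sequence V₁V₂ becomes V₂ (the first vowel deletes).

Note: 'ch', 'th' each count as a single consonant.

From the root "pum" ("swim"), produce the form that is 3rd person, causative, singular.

pungohpo

Attach voice causative -go → pumgo.
Attach number singular -h → pumgoh.
Attach person 3rd person -po → pumgohpo.
Apply nasal assimilation: pumgohpo → pungohpo.
Vowel deletion: no change.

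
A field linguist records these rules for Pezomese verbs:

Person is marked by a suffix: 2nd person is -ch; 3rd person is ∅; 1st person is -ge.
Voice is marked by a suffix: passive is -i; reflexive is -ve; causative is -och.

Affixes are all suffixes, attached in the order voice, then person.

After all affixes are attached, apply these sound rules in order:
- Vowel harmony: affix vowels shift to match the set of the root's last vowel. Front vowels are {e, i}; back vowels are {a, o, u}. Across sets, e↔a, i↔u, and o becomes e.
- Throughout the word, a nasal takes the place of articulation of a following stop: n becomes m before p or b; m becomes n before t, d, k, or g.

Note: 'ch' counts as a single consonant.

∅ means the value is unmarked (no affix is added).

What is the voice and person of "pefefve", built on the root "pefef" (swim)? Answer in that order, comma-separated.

reflexive, 3rd person

Segment: pefef-ve.
voice: -ve → reflexive.
person: ∅ → 3rd person.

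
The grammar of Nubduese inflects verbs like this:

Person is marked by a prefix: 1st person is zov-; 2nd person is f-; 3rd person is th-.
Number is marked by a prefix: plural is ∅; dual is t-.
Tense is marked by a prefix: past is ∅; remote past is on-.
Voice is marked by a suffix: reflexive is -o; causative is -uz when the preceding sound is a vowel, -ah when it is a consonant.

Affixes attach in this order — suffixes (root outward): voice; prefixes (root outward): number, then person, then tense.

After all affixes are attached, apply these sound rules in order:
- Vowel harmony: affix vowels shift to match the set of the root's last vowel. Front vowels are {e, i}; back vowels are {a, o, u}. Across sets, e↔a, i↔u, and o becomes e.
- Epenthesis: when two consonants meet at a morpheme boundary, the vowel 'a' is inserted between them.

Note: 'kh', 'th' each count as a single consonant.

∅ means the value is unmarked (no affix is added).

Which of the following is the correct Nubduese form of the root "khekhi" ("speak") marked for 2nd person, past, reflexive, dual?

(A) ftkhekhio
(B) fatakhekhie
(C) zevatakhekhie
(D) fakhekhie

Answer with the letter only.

B

Attach number dual t- → tkhekhi.
Attach voice reflexive -o → tkhekhio.
Attach person 2nd person f- → ftkhekhio.
tense = past: zero marking, form stays ftkhekhio.
Apply vowel harmony: ftkhekhio → ftkhekhie.
Apply epenthesis: ftkhekhie → fatakhekhie.
So the correct form is fatakhekhie, option (B).
(D) fakhekhie is wrong: it uses plural instead of dual for number.
(A) ftkhekhio is wrong: it fails to apply the sound rule(s).
(C) zevatakhekhie is wrong: it uses 1st person instead of 2nd person for person.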